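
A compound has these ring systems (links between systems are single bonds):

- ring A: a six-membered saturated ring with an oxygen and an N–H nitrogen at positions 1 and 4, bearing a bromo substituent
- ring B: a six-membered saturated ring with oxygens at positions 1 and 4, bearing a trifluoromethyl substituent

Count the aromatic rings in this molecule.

Ring A has only sp³ atoms, so it is not fully conjugated — not aromatic (morpholine).
Ring B has only sp³ atoms, so it is not fully conjugated — not aromatic (1,4-dioxane).
No ring is aromatic. Total: 0.

0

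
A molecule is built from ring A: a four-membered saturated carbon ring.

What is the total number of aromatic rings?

0

Ring A has only sp³ atoms, so it is not fully conjugated — not aromatic (cyclobutane).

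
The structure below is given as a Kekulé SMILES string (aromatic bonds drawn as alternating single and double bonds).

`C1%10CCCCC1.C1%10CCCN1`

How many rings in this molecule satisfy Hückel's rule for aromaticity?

0

The SMILES encodes a six-membered saturated carbon ring; a five-membered saturated ring of four carbons and one N–H nitrogen.
The 6-membered ring has only sp³ atoms, so it is not fully conjugated — not aromatic (cyclohexane).
The 5-membered ring with one N–H has only sp³ atoms, so it is not fully conjugated — not aromatic (pyrrolidine).
None of the rings are aromatic. Total: 0.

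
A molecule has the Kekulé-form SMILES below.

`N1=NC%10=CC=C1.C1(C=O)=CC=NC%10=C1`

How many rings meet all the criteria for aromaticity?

The SMILES encodes a six-membered ring with two adjacent nitrogens and three alternating double bonds; a six-membered ring of five carbons and one nitrogen with three alternating double bonds.
The 6-membered ring with two nitrogens (1,2) is fully conjugated (every ring atom contributes a p orbital); 3 ring double bonds give 6 π electrons. 6 = 4(1)+2, so it is aromatic (pyridazine).
The 6-membered ring with one nitrogen has a continuous p-orbital overlap around the ring; 3 ring double bonds give 6 π electrons. 6 = 4(1)+2, so it is aromatic (pyridine).
2 of the 2 rings are aromatic. Total: 2.

2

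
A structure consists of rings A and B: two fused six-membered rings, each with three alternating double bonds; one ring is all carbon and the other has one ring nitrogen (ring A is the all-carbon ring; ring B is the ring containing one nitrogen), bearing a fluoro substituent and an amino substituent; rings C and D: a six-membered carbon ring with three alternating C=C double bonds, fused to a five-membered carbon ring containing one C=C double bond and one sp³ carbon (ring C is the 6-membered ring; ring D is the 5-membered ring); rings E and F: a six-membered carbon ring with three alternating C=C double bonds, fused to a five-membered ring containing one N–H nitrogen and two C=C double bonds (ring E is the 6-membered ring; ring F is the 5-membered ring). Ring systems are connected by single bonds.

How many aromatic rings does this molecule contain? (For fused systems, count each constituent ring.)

5

Rings A and B form a fused bicyclic system (with one nitrogen) with 10 sp² atoms and 10 π electrons from ring double bonds. 10 = 4(2)+2, so the system is aromatic and both rings count as aromatic (quinoline).
Ring C has a continuous p-orbital overlap around the ring; 3 ring double bonds give 6 π electrons. 6 = 4(1)+2, so ring C is aromatic (benzene ring).
Ring D has one sp³ carbon, so it is not fully conjugated — not aromatic (cyclopentene ring).
Rings E and F form a fused bicyclic system (with one N–H) with 9 sp² atoms and 10 π electrons from ring double bonds plus a heteroatom lone pair. 10 = 4(2)+2, so the system is aromatic and both rings count as aromatic (indole).
Aromatic: A, B, C, E, F. Total: 5.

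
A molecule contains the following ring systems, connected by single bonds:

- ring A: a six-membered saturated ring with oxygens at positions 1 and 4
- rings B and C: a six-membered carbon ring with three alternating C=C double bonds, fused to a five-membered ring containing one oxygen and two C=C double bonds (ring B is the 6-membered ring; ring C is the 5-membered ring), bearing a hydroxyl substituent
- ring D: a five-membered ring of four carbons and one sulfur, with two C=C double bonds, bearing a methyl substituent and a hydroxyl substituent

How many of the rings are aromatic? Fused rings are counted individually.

Ring A has only sp³ atoms, so it is not fully conjugated — not aromatic (1,4-dioxane).
Rings B and C form a fused bicyclic system (with one oxygen) with 9 sp² atoms and 10 π electrons from ring double bonds plus a heteroatom lone pair. 10 = 4(2)+2, so the system is aromatic and both rings count as aromatic (benzofuran).
Ring D is planar and fully conjugated; 2 ring double bonds (4 π electrons) plus a heteroatom lone pair (2) give 6 π electrons. 6 = 4(1)+2, so ring D is aromatic (thiophene).
Aromatic: B, C, D. Total: 3.

3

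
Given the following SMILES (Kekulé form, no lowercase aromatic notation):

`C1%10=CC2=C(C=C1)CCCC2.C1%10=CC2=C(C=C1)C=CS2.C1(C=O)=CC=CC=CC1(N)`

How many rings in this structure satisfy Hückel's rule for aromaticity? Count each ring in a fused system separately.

The SMILES encodes a six-membered carbon ring with three alternating C=C double bonds, fused to a saturated six-membered carbon ring; a six-membered carbon ring with three alternating C=C double bonds, fused to a five-membered ring containing one sulfur and two C=C double bonds; a seven-membered carbon ring with three C=C double bonds and one sp³ carbon.
The 6-membered ring is fully conjugated (every ring atom contributes a p orbital); 3 ring double bonds give 6 π electrons. Since 6 = 4n+2 (n=1), it is aromatic (benzene ring).
The second 6-membered ring has four sp³ carbons, so it is not fully conjugated — not aromatic (cyclohexane ring).
The fused 6/5-membered bicyclic (with one sulfur) is a single π system with 9 sp² atoms and 10 π electrons from ring double bonds plus a heteroatom lone pair. 10 = 4(2)+2, so the system is aromatic and both rings count as aromatic (benzothiophene).
The 7-membered ring has one sp³ carbon, so it is not fully conjugated — not aromatic (cycloheptatriene).
3 of the 5 rings are aromatic. Total: 3.

3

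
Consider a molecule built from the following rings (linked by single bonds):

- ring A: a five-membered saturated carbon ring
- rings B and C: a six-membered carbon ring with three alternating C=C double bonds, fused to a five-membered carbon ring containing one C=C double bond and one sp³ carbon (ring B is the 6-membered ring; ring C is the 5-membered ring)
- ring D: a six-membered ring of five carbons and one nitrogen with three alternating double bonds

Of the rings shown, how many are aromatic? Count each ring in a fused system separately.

2

Ring A has only sp³ atoms, so it is not fully conjugated — not aromatic (cyclopentane).
Ring B is fully conjugated (every ring atom contributes a p orbital); 3 ring double bonds give 6 π electrons. Since 6 = 4n+2 (n=1), ring B is aromatic (benzene ring).
Ring C has one sp³ carbon, so it is not fully conjugated — not aromatic (cyclopentene ring).
Ring D has a continuous p-orbital overlap around the ring; 3 ring double bonds give 6 π electrons. 6 = 4(1)+2, so ring D is aromatic (pyridine).
Aromatic: B, D. Total: 2.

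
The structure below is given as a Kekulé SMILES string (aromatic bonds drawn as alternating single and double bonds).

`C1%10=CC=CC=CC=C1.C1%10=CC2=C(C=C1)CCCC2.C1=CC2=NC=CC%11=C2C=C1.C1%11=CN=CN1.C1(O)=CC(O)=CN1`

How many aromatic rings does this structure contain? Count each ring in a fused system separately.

The SMILES encodes an eight-membered carbon ring with four alternating C=C double bonds; a six-membered carbon ring with three alternating C=C double bonds, fused to a saturated six-membered carbon ring; two fused six-membered rings, each with three alternating double bonds; one ring is all carbon and the other has one ring nitrogen; a five-membered ring with nitrogens at positions 1 and 3 (one bearing H, one in a C=N bond) and two double bonds; a five-membered ring of four carbons and one nitrogen bearing a hydrogen, with two C=C double bonds.
The 8-membered ring has only sp² ring atoms; a planar conformation would have a fully conjugated π system of 8 electrons. But 8 = 4(2), which is 4n not 4n+2, so it is not aromatic (cyclooctatetraene) — cyclooctatetraene distorts into a non-planar tub to avoid antiaromaticity.
The 6-membered ring is planar and fully conjugated; 3 ring double bonds give 6 π electrons. That satisfies 4n+2 with n=1, so it is aromatic (benzene ring).
The second 6-membered ring has four sp³ carbons, so it is not fully conjugated — not aromatic (cyclohexane ring).
The fused 6/6-membered bicyclic (with one nitrogen) is a single π system with 10 sp² atoms and 10 π electrons from ring double bonds. 10 = 4(2)+2, so the system is aromatic and both rings count as aromatic (quinoline).
The 5-membered ring with two nitrogens (one N–H, one =N–) has a continuous p-orbital overlap around the ring; 2 ring double bonds (4 π electrons) plus a heteroatom lone pair (2) give 6 π electrons. That satisfies 4n+2 with n=1, so it is aromatic (imidazole).
The 5-membered ring with one N–H is planar and fully conjugated; 2 ring double bonds (4 π electrons) plus a heteroatom lone pair (2) give 6 π electrons. 6 = 4(1)+2, so it is aromatic (pyrrole).
5 of the 7 rings are aromatic. Total: 5.

5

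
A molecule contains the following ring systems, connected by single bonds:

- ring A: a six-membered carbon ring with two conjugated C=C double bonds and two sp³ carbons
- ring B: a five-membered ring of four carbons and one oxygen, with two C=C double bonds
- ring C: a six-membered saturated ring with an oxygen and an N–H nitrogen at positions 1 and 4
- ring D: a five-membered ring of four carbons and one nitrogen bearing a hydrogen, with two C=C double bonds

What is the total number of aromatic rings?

Ring A has two sp³ carbons, so it is not fully conjugated — not aromatic (1,3-cyclohexadiene).
Ring B has a continuous p-orbital overlap around the ring; 2 ring double bonds (4 π electrons) plus a heteroatom lone pair (2) give 6 π electrons. That satisfies 4n+2 with n=1, so ring B is aromatic (furan).
Ring C has only sp³ atoms, so it is not fully conjugated — not aromatic (morpholine).
Ring D is planar and fully conjugated; 2 ring double bonds (4 π electrons) plus a heteroatom lone pair (2) give 6 π electrons. Since 6 = 4n+2 (n=1), ring D is aromatic (pyrrole).
Aromatic: B, D. Total: 2.

2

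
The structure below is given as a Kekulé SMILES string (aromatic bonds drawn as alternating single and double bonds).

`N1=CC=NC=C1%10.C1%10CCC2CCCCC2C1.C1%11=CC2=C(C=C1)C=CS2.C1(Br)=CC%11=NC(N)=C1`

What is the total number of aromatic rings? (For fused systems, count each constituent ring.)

The SMILES encodes a six-membered ring with nitrogens at positions 1 and 4 and three alternating double bonds; two fused six-membered saturated carbon rings; a six-membered carbon ring with three alternating C=C double bonds, fused to a five-membered ring containing one sulfur and two C=C double bonds; a six-membered ring of five carbons and one nitrogen with three alternating double bonds.
The 6-membered ring with two nitrogens (1,4) is fully conjugated (every ring atom contributes a p orbital); 3 ring double bonds give 6 π electrons. Since 6 = 4n+2 (n=1), it is aromatic (pyrazine).
The 6-membered ring has only sp³ atoms, so it is not fully conjugated — not aromatic (cyclohexane ring).
The second 6-membered ring has only sp³ atoms, so it is not fully conjugated — not aromatic (cyclohexane ring).
The fused 6/5-membered bicyclic (with one sulfur) is a single π system with 9 sp² atoms and 10 π electrons from ring double bonds plus a heteroatom lone pair. 10 = 4(2)+2, so the system is aromatic and both rings count as aromatic (benzothiophene).
The 6-membered ring with one nitrogen is fully conjugated (every ring atom contributes a p orbital); 3 ring double bonds give 6 π electrons. That satisfies 4n+2 with n=1, so it is aromatic (pyridine).
4 of the 6 rings are aromatic. Total: 4.

4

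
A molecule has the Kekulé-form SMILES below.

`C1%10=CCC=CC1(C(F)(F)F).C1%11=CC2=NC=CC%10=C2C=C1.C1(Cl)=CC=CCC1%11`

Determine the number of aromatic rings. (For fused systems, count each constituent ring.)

2

The SMILES encodes a six-membered carbon ring with two isolated C=C double bonds and two sp³ carbons; two fused six-membered rings, each with three alternating double bonds; one ring is all carbon and the other has one ring nitrogen; a six-membered carbon ring with two conjugated C=C double bonds and two sp³ carbons.
The 6-membered ring has two sp³ carbons, so it is not fully conjugated — not aromatic (1,4-cyclohexadiene).
The fused 6/6-membered bicyclic (with one nitrogen) is a single π system with 10 sp² atoms and 10 π electrons from ring double bonds. 10 = 4(2)+2, so the system is aromatic and both rings count as aromatic (quinoline).
The second 6-membered ring has two sp³ carbons, so it is not fully conjugated — not aromatic (1,3-cyclohexadiene).
2 of the 4 rings are aromatic. Total: 2.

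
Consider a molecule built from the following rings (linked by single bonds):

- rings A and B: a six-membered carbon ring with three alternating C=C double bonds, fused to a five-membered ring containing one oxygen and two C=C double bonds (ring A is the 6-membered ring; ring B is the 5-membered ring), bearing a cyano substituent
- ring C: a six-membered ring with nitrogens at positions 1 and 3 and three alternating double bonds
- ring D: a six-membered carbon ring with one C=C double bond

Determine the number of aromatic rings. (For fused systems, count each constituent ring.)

3

Rings A and B form a fused bicyclic system (with one oxygen) with 9 sp² atoms and 10 π electrons from ring double bonds plus a heteroatom lone pair. 10 = 4(2)+2, so the system is aromatic and both rings count as aromatic (benzofuran).
Ring C is fully conjugated (every ring atom contributes a p orbital); 3 ring double bonds give 6 π electrons. Since 6 = 4n+2 (n=1), ring C is aromatic (pyrimidine).
Ring D has four sp³ carbons, so it is not fully conjugated — not aromatic (cyclohexene).
Aromatic: A, B, C. Total: 3.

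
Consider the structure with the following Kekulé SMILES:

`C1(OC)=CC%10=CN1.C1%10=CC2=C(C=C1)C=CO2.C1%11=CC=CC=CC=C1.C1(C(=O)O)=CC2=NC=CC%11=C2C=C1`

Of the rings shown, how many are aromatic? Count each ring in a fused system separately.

The SMILES encodes a five-membered ring of four carbons and one nitrogen bearing a hydrogen, with two C=C double bonds; a six-membered carbon ring with three alternating C=C double bonds, fused to a five-membered ring containing one oxygen and two C=C double bonds; an eight-membered carbon ring with four alternating C=C double bonds; two fused six-membered rings, each with three alternating double bonds; one ring is all carbon and the other has one ring nitrogen.
The 5-membered ring with one N–H has a continuous p-orbital overlap around the ring; 2 ring double bonds (4 π electrons) plus a heteroatom lone pair (2) give 6 π electrons. Since 6 = 4n+2 (n=1), it is aromatic (pyrrole).
The fused 6/5-membered bicyclic (with one oxygen) is a single π system with 9 sp² atoms and 10 π electrons from ring double bonds plus a heteroatom lone pair. 10 = 4(2)+2, so the system is aromatic and both rings count as aromatic (benzofuran).
The 8-membered ring has only sp² ring atoms; a planar conformation would have a fully conjugated π system of 8 electrons. But 8 = 4(2), which is 4n not 4n+2, so it is not aromatic (cyclooctatetraene) — cyclooctatetraene distorts into a non-planar tub to avoid antiaromaticity.
The fused 6/6-membered bicyclic (with one nitrogen) is a single π system with 10 sp² atoms and 10 π electrons from ring double bonds. 10 = 4(2)+2, so the system is aromatic and both rings count as aromatic (quinoline).
5 of the 6 rings are aromatic. Total: 5.

5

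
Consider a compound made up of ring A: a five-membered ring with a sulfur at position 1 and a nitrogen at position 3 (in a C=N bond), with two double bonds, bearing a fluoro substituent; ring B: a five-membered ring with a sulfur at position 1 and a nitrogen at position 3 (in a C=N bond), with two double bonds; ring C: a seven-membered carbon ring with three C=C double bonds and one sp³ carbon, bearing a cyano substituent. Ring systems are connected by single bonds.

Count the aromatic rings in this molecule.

2

Ring A is fully conjugated (every ring atom contributes a p orbital); 2 ring double bonds (4 π electrons) plus a heteroatom lone pair (2) give 6 π electrons. 6 = 4(1)+2, so ring A is aromatic (thiazole).
Ring B is fully conjugated (every ring atom contributes a p orbital); 2 ring double bonds (4 π electrons) plus a heteroatom lone pair (2) give 6 π electrons. Since 6 = 4n+2 (n=1), ring B is aromatic (thiazole).
Ring C has one sp³ carbon, so it is not fully conjugated — not aromatic (cycloheptatriene).
Aromatic: A, B. Total: 2.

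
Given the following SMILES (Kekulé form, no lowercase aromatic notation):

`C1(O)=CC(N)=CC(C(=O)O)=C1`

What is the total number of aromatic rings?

The SMILES encodes a six-membered carbon ring with three alternating C=C double bonds.
The 6-membered ring is planar and fully conjugated; 3 ring double bonds give 6 π electrons. That satisfies 4n+2 with n=1, so it is aromatic (benzene).

1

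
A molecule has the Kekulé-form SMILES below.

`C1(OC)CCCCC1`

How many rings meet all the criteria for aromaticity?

0

The SMILES encodes a six-membered saturated carbon ring.
The 6-membered ring has only sp³ atoms, so it is not fully conjugated — not aromatic (cyclohexane).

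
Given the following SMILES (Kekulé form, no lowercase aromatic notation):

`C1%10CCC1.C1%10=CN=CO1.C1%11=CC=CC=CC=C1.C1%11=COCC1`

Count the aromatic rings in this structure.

The SMILES encodes a four-membered saturated carbon ring; a five-membered ring with an oxygen at position 1 and a nitrogen at position 3 (in a C=N bond), with two double bonds; an eight-membered carbon ring with four alternating C=C double bonds; a five-membered ring of four carbons and one oxygen, with one C=C double bond and two sp³ carbons.
The 4-membered ring has only sp³ atoms, so it is not fully conjugated — not aromatic (cyclobutane).
The 5-membered ring with one oxygen and one =N– has a continuous p-orbital overlap around the ring; 2 ring double bonds (4 π electrons) plus a heteroatom lone pair (2) give 6 π electrons. Since 6 = 4n+2 (n=1), it is aromatic (oxazole).
The 8-membered ring has only sp² ring atoms; a planar conformation would have a fully conjugated π system of 8 electrons. But 8 = 4(2), which is 4n not 4n+2, so it is not aromatic (cyclooctatetraene) — cyclooctatetraene distorts into a non-planar tub to avoid antiaromaticity.
The 5-membered ring with one oxygen has two sp³ carbons, so it is not fully conjugated — not aromatic (2,3-dihydrofuran).
1 of the 4 rings is aromatic. Total: 1.

1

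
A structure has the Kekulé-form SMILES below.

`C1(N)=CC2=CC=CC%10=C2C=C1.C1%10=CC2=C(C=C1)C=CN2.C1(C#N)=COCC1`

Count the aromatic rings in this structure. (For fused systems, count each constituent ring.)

4

The SMILES encodes two fused six-membered carbon rings, each with three alternating C=C double bonds; a six-membered carbon ring with three alternating C=C double bonds, fused to a five-membered ring containing one N–H nitrogen and two C=C double bonds; a five-membered ring of four carbons and one oxygen, with one C=C double bond and two sp³ carbons.
The fused 6/6-membered bicyclic is a single π system with 10 sp² atoms and 10 π electrons from ring double bonds. 10 = 4(2)+2, so the system is aromatic and both rings count as aromatic (naphthalene).
The fused 6/5-membered bicyclic (with one N–H) is a single π system with 9 sp² atoms and 10 π electrons from ring double bonds plus a heteroatom lone pair. 10 = 4(2)+2, so the system is aromatic and both rings count as aromatic (indole).
The 5-membered ring with one oxygen has two sp³ carbons, so it is not fully conjugated — not aromatic (2,3-dihydrofuran).
4 of the 5 rings are aromatic. Total: 4.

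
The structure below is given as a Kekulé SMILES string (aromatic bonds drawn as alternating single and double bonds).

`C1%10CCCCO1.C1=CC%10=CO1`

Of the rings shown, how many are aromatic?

1

The SMILES encodes a six-membered saturated ring of five carbons and one oxygen; a five-membered ring of four carbons and one oxygen, with two C=C double bonds.
The 6-membered ring with one oxygen has only sp³ atoms, so it is not fully conjugated — not aromatic (tetrahydropyran).
The 5-membered ring with one oxygen is planar and fully conjugated; 2 ring double bonds (4 π electrons) plus a heteroatom lone pair (2) give 6 π electrons. Since 6 = 4n+2 (n=1), it is aromatic (furan).
1 of the 2 rings is aromatic. Total: 1.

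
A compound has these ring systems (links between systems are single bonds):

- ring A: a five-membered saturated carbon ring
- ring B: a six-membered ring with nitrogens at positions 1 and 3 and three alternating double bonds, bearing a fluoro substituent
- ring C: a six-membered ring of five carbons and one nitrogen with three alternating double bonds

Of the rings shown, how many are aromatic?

Ring A has only sp³ atoms, so it is not fully conjugated — not aromatic (cyclopentane).
Ring B is fully conjugated (every ring atom contributes a p orbital); 3 ring double bonds give 6 π electrons. Since 6 = 4n+2 (n=1), ring B is aromatic (pyrimidine).
Ring C has a continuous p-orbital overlap around the ring; 3 ring double bonds give 6 π electrons. Since 6 = 4n+2 (n=1), ring C is aromatic (pyridine).
Aromatic: B, C. Total: 2.

2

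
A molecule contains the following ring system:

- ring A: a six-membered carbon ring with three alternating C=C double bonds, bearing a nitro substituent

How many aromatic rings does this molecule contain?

Ring A is fully conjugated (every ring atom contributes a p orbital); 3 ring double bonds give 6 π electrons. 6 = 4(1)+2, so ring A is aromatic (benzene).

1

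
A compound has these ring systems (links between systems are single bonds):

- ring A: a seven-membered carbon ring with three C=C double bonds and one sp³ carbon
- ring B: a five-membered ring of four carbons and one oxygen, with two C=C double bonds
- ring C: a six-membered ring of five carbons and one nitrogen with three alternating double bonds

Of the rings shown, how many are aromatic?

2

Ring A has one sp³ carbon, so it is not fully conjugated — not aromatic (cycloheptatriene).
Ring B is planar and fully conjugated; 2 ring double bonds (4 π electrons) plus a heteroatom lone pair (2) give 6 π electrons. That satisfies 4n+2 with n=1, so ring B is aromatic (furan).
Ring C is planar and fully conjugated; 3 ring double bonds give 6 π electrons. That satisfies 4n+2 with n=1, so ring C is aromatic (pyridine).
Aromatic: B, C. Total: 2.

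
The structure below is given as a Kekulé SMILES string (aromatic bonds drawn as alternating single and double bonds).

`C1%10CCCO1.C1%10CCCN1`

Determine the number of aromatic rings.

0

The SMILES encodes a five-membered saturated ring of four carbons and one oxygen; a five-membered saturated ring of four carbons and one N–H nitrogen.
The 5-membered ring with one oxygen has only sp³ atoms, so it is not fully conjugated — not aromatic (tetrahydrofuran).
The 5-membered ring with one N–H has only sp³ atoms, so it is not fully conjugated — not aromatic (pyrrolidine).
None of the rings are aromatic. Total: 0.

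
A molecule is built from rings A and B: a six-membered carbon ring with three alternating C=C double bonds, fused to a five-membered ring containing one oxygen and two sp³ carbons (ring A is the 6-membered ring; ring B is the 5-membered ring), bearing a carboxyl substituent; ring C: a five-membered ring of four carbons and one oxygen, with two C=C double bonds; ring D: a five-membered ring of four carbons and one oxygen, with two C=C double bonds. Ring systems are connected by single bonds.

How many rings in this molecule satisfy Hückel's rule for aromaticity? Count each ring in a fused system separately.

Ring A has a continuous p-orbital overlap around the ring; 3 ring double bonds give 6 π electrons. That satisfies 4n+2 with n=1, so ring A is aromatic (benzene ring).
Ring B has two sp³ carbons, so it is not fully conjugated — not aromatic (oxolane ring).
Ring C has a continuous p-orbital overlap around the ring; 2 ring double bonds (4 π electrons) plus a heteroatom lone pair (2) give 6 π electrons. That satisfies 4n+2 with n=1, so ring C is aromatic (furan).
Ring D has a continuous p-orbital overlap around the ring; 2 ring double bonds (4 π electrons) plus a heteroatom lone pair (2) give 6 π electrons. 6 = 4(1)+2, so ring D is aromatic (furan).
Aromatic: A, C, D. Total: 3.

3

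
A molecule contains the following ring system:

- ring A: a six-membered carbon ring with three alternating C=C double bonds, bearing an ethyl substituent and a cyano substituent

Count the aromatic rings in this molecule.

Ring A is fully conjugated (every ring atom contributes a p orbital); 3 ring double bonds give 6 π electrons. 6 = 4(1)+2, so ring A is aromatic (benzene).

1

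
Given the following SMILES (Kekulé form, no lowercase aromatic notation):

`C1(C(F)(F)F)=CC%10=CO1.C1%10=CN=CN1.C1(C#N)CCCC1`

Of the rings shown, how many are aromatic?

2

The SMILES encodes a five-membered ring of four carbons and one oxygen, with two C=C double bonds; a five-membered ring with nitrogens at positions 1 and 3 (one bearing H, one in a C=N bond) and two double bonds; a five-membered saturated carbon ring.
The 5-membered ring with one oxygen is fully conjugated (every ring atom contributes a p orbital); 2 ring double bonds (4 π electrons) plus a heteroatom lone pair (2) give 6 π electrons. Since 6 = 4n+2 (n=1), it is aromatic (furan).
The 5-membered ring with two nitrogens (one N–H, one =N–) has a continuous p-orbital overlap around the ring; 2 ring double bonds (4 π electrons) plus a heteroatom lone pair (2) give 6 π electrons. Since 6 = 4n+2 (n=1), it is aromatic (imidazole).
The 5-membered ring has only sp³ atoms, so it is not fully conjugated — not aromatic (cyclopentane).
2 of the 3 rings are aromatic. Total: 2.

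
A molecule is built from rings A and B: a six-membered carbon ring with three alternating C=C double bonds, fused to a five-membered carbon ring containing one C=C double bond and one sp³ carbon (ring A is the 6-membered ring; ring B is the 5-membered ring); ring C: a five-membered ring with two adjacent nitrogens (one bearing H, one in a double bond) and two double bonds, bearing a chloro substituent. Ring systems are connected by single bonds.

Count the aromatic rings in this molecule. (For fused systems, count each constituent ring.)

Ring A has a continuous p-orbital overlap around the ring; 3 ring double bonds give 6 π electrons. Since 6 = 4n+2 (n=1), ring A is aromatic (benzene ring).
Ring B has one sp³ carbon, so it is not fully conjugated — not aromatic (cyclopentene ring).
Ring C is planar and fully conjugated; 2 ring double bonds (4 π electrons) plus a heteroatom lone pair (2) give 6 π electrons. That satisfies 4n+2 with n=1, so ring C is aromatic (pyrazole).
Aromatic: A, C. Total: 2.

2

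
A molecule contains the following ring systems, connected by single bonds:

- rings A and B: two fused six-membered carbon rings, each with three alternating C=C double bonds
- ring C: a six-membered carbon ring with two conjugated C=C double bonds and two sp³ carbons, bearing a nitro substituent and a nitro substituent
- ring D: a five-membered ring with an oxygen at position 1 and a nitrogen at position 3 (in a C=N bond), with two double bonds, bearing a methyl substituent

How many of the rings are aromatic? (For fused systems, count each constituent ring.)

3

Rings A and B form a fused bicyclic system with 10 sp² atoms and 10 π electrons from ring double bonds. 10 = 4(2)+2, so the system is aromatic and both rings count as aromatic (naphthalene).
Ring C has two sp³ carbons, so it is not fully conjugated — not aromatic (1,3-cyclohexadiene).
Ring D is fully conjugated (every ring atom contributes a p orbital); 2 ring double bonds (4 π electrons) plus a heteroatom lone pair (2) give 6 π electrons. Since 6 = 4n+2 (n=1), ring D is aromatic (oxazole).
Aromatic: A, B, D. Total: 3.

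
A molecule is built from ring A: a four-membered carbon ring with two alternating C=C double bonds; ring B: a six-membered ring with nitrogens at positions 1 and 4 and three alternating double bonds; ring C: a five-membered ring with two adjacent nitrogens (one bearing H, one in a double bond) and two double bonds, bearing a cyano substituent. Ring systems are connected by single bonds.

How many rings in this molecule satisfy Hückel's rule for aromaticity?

2

Ring A has only sp² ring atoms; a planar conformation would have a fully conjugated π system of 4 electrons. But 4 = 4(1), which is 4n not 4n+2, so ring A is not aromatic (cyclobutadiene) — cyclobutadiene is antiaromatic and distorts to a rectangle.
Ring B is planar and fully conjugated; 3 ring double bonds give 6 π electrons. That satisfies 4n+2 with n=1, so ring B is aromatic (pyrazine).
Ring C is planar and fully conjugated; 2 ring double bonds (4 π electrons) plus a heteroatom lone pair (2) give 6 π electrons. 6 = 4(1)+2, so ring C is aromatic (pyrazole).
Aromatic: B, C. Total: 2.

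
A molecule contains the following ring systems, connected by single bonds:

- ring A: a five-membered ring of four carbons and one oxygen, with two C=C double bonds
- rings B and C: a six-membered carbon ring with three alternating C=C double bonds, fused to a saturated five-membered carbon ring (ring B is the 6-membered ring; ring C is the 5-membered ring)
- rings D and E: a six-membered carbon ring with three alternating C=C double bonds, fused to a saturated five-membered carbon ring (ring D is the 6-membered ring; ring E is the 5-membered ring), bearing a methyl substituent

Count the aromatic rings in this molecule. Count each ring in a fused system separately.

3

Ring A has a continuous p-orbital overlap around the ring; 2 ring double bonds (4 π electrons) plus a heteroatom lone pair (2) give 6 π electrons. That satisfies 4n+2 with n=1, so ring A is aromatic (furan).
Ring B is planar and fully conjugated; 3 ring double bonds give 6 π electrons. 6 = 4(1)+2, so ring B is aromatic (benzene ring).
Ring C has three sp³ carbons, so it is not fully conjugated — not aromatic (cyclopentane ring).
Ring D is fully conjugated (every ring atom contributes a p orbital); 3 ring double bonds give 6 π electrons. Since 6 = 4n+2 (n=1), ring D is aromatic (benzene ring).
Ring E has three sp³ carbons, so it is not fully conjugated — not aromatic (cyclopentane ring).
Aromatic: A, B, D. Total: 3.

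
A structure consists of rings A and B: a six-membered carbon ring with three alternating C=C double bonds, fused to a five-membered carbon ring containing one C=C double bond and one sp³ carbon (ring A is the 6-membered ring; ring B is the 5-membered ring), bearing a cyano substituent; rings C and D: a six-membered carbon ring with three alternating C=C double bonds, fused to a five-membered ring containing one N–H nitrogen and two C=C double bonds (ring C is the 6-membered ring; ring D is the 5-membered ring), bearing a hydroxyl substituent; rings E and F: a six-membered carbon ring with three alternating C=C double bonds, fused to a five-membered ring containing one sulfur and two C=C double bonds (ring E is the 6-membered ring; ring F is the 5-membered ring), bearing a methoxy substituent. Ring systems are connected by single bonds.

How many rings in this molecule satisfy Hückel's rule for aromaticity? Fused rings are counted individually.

Ring A is planar and fully conjugated; 3 ring double bonds give 6 π electrons. 6 = 4(1)+2, so ring A is aromatic (benzene ring).
Ring B has one sp³ carbon, so it is not fully conjugated — not aromatic (cyclopentene ring).
Rings C and D form a fused bicyclic system (with one N–H) with 9 sp² atoms and 10 π electrons from ring double bonds plus a heteroatom lone pair. 10 = 4(2)+2, so the system is aromatic and both rings count as aromatic (indole).
Rings E and F form a fused bicyclic system (with one sulfur) with 9 sp² atoms and 10 π electrons from ring double bonds plus a heteroatom lone pair. 10 = 4(2)+2, so the system is aromatic and both rings count as aromatic (benzothiophene).
Aromatic: A, C, D, E, F. Total: 5.

5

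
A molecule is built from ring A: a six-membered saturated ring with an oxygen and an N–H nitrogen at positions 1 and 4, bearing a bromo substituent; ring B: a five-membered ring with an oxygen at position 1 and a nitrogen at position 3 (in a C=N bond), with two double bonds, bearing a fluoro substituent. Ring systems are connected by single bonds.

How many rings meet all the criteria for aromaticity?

1

Ring A has only sp³ atoms, so it is not fully conjugated — not aromatic (morpholine).
Ring B is planar and fully conjugated; 2 ring double bonds (4 π electrons) plus a heteroatom lone pair (2) give 6 π electrons. Since 6 = 4n+2 (n=1), ring B is aromatic (oxazole).
Aromatic: B. Total: 1.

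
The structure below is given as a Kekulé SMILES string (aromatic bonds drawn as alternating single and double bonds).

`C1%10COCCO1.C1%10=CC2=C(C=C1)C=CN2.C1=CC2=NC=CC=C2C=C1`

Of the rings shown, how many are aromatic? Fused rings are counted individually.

The SMILES encodes a six-membered saturated ring with oxygens at positions 1 and 4; a six-membered carbon ring with three alternating C=C double bonds, fused to a five-membered ring containing one N–H nitrogen and two C=C double bonds; two fused six-membered rings, each with three alternating double bonds; one ring is all carbon and the other has one ring nitrogen.
The 6-membered ring with two oxygens (1,4) has only sp³ atoms, so it is not fully conjugated — not aromatic (1,4-dioxane).
The fused 6/5-membered bicyclic (with one N–H) is a single π system with 9 sp² atoms and 10 π electrons from ring double bonds plus a heteroatom lone pair. 10 = 4(2)+2, so the system is aromatic and both rings count as aromatic (indole).
The fused 6/6-membered bicyclic (with one nitrogen) is a single π system with 10 sp² atoms and 10 π electrons from ring double bonds. 10 = 4(2)+2, so the system is aromatic and both rings count as aromatic (quinoline).
4 of the 5 rings are aromatic. Total: 4.

4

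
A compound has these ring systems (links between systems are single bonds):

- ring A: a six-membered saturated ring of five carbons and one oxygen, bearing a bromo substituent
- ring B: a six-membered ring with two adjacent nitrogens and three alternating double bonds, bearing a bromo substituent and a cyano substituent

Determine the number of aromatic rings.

Ring A has only sp³ atoms, so it is not fully conjugated — not aromatic (tetrahydropyran).
Ring B has a continuous p-orbital overlap around the ring; 3 ring double bonds give 6 π electrons. That satisfies 4n+2 with n=1, so ring B is aromatic (pyridazine).
Aromatic: B. Total: 1.

1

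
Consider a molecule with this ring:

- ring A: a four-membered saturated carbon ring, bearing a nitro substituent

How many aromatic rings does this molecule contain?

0

Ring A has only sp³ atoms, so it is not fully conjugated — not aromatic (cyclobutane).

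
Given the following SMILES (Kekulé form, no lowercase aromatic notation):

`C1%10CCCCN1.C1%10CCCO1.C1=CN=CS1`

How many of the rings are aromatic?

The SMILES encodes a six-membered saturated ring of five carbons and one N–H nitrogen; a five-membered saturated ring of four carbons and one oxygen; a five-membered ring with a sulfur at position 1 and a nitrogen at position 3 (in a C=N bond), with two double bonds.
The 6-membered ring with one N–H has only sp³ atoms, so it is not fully conjugated — not aromatic (piperidine).
The 5-membered ring with one oxygen has only sp³ atoms, so it is not fully conjugated — not aromatic (tetrahydrofuran).
The 5-membered ring with one sulfur and one =N– has a continuous p-orbital overlap around the ring; 2 ring double bonds (4 π electrons) plus a heteroatom lone pair (2) give 6 π electrons. 6 = 4(1)+2, so it is aromatic (thiazole).
1 of the 3 rings is aromatic. Total: 1.

1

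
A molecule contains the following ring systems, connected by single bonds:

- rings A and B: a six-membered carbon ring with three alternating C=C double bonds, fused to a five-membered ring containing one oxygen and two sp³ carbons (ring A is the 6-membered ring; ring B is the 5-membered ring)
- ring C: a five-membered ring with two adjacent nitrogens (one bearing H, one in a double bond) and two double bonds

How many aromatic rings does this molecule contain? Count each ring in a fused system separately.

2

Ring A is fully conjugated (every ring atom contributes a p orbital); 3 ring double bonds give 6 π electrons. That satisfies 4n+2 with n=1, so ring A is aromatic (benzene ring).
Ring B has two sp³ carbons, so it is not fully conjugated — not aromatic (oxolane ring).
Ring C is planar and fully conjugated; 2 ring double bonds (4 π electrons) plus a heteroatom lone pair (2) give 6 π electrons. Since 6 = 4n+2 (n=1), ring C is aromatic (pyrazole).
Aromatic: A, C. Total: 2.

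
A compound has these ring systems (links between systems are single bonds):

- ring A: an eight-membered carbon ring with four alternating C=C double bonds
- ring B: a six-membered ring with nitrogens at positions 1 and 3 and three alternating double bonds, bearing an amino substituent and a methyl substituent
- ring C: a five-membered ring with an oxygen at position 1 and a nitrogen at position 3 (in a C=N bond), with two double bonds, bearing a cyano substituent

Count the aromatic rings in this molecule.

2

Ring A has only sp² ring atoms; a planar conformation would have a fully conjugated π system of 8 electrons. But 8 = 4(2), which is 4n not 4n+2, so ring A is not aromatic (cyclooctatetraene) — cyclooctatetraene distorts into a non-planar tub to avoid antiaromaticity.
Ring B has a continuous p-orbital overlap around the ring; 3 ring double bonds give 6 π electrons. That satisfies 4n+2 with n=1, so ring B is aromatic (pyrimidine).
Ring C is planar and fully conjugated; 2 ring double bonds (4 π electrons) plus a heteroatom lone pair (2) give 6 π electrons. Since 6 = 4n+2 (n=1), ring C is aromatic (oxazole).
Aromatic: B, C. Total: 2.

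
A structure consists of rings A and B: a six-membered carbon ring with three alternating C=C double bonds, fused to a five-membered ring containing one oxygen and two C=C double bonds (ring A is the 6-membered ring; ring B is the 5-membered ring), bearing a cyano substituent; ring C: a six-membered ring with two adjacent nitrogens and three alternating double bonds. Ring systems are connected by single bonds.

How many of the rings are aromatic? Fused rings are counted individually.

Rings A and B form a fused bicyclic system (with one oxygen) with 9 sp² atoms and 10 π electrons from ring double bonds plus a heteroatom lone pair. 10 = 4(2)+2, so the system is aromatic and both rings count as aromatic (benzofuran).
Ring C is fully conjugated (every ring atom contributes a p orbital); 3 ring double bonds give 6 π electrons. That satisfies 4n+2 with n=1, so ring C is aromatic (pyridazine).
Aromatic: A, B, C. Total: 3.

3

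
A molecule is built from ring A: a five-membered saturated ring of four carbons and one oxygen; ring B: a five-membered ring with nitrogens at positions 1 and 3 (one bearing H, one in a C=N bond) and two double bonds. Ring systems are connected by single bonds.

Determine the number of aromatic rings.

1

Ring A has only sp³ atoms, so it is not fully conjugated — not aromatic (tetrahydrofuran).
Ring B is fully conjugated (every ring atom contributes a p orbital); 2 ring double bonds (4 π electrons) plus a heteroatom lone pair (2) give 6 π electrons. 6 = 4(1)+2, so ring B is aromatic (imidazole).
Aromatic: B. Total: 1.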